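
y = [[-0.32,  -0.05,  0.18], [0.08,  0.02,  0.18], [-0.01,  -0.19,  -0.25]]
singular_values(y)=[0.4, 0.32, 0.1]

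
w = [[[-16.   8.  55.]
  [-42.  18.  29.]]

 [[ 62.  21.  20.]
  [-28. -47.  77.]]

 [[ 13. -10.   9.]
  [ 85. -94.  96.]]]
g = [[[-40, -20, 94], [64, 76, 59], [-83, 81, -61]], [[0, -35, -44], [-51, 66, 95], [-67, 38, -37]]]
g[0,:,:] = [[-40, -20, 94], [64, 76, 59], [-83, 81, -61]]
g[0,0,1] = -20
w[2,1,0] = 85.0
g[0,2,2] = -61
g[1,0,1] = -35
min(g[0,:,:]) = -83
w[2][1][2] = 96.0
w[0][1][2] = 29.0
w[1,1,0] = -28.0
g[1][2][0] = -67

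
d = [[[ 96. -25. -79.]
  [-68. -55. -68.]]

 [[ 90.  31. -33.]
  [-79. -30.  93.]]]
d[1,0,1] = 31.0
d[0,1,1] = -55.0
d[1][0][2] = -33.0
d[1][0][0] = 90.0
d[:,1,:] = [[-68.0, -55.0, -68.0], [-79.0, -30.0, 93.0]]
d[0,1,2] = -68.0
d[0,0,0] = 96.0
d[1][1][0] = -79.0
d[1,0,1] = 31.0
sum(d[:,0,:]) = 80.0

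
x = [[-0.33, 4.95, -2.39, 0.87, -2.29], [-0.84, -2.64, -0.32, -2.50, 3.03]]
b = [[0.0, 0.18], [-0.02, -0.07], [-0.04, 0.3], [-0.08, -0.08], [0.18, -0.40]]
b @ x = [[-0.15, -0.48, -0.06, -0.45, 0.55], [0.07, 0.09, 0.07, 0.16, -0.17], [-0.24, -0.99, -0.00, -0.78, 1.00], [0.09, -0.18, 0.22, 0.13, -0.06], [0.28, 1.95, -0.30, 1.16, -1.62]]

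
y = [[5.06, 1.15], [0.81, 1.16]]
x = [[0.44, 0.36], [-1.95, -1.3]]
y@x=[[-0.02, 0.33], [-1.91, -1.22]]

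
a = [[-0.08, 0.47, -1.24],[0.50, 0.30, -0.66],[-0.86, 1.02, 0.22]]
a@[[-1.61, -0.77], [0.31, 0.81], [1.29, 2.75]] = [[-1.33, -2.97], [-1.56, -1.96], [1.98, 2.09]]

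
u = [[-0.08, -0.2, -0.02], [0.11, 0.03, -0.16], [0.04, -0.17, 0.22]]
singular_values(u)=[0.34, 0.19, 0.13]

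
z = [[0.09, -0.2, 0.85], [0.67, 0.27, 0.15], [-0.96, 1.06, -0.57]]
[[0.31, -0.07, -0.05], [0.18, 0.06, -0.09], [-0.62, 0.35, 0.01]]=z@[[0.28, -0.03, -0.07], [-0.18, 0.30, -0.1], [0.29, -0.01, -0.08]]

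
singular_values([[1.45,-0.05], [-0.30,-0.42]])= [1.48, 0.42]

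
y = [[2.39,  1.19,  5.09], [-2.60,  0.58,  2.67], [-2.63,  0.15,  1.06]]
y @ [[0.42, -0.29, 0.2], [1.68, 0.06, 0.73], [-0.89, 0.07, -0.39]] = [[-1.53, -0.27, -0.64],[-2.49, 0.98, -1.14],[-1.8, 0.85, -0.83]]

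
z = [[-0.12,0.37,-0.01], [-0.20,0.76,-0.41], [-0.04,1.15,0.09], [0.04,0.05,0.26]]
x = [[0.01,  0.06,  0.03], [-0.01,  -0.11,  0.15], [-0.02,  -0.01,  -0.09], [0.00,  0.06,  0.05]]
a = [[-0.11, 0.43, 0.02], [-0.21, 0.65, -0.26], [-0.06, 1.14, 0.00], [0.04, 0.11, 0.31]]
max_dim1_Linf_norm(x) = 0.15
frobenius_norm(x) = 0.23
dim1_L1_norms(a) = [0.56, 1.12, 1.2, 0.46]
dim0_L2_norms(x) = [0.02, 0.14, 0.18]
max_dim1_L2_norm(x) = 0.19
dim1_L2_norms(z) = [0.39, 0.89, 1.15, 0.27]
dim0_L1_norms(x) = [0.04, 0.24, 0.32]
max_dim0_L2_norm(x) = 0.18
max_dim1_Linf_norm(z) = 1.15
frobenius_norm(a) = 1.46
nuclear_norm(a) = 1.93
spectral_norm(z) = 1.45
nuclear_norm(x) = 0.34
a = z + x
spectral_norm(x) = 0.20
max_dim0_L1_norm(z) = 2.33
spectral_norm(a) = 1.40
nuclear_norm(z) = 2.03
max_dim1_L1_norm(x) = 0.27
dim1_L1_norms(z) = [0.5, 1.37, 1.28, 0.35]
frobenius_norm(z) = 1.53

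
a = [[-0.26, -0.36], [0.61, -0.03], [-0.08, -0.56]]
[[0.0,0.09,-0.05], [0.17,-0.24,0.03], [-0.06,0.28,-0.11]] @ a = [[0.06,0.03], [-0.19,-0.07], [0.2,0.07]]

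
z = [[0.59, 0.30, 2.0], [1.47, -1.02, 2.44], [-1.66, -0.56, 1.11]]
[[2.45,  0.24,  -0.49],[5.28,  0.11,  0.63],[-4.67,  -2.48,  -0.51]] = z @ [[3.04, 1.06, 0.37], [-0.01, 0.7, -0.68], [0.33, -0.30, -0.25]]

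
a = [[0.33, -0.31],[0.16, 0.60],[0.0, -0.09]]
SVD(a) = [[0.46, 0.88],  [-0.88, 0.47],  [0.13, -0.0]] @ diag([0.6814105504341492, 0.3665783159940449]) @ [[0.02, -1.00], [1.0, 0.02]]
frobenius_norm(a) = 0.77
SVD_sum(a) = [[0.01, -0.32], [-0.01, 0.6], [0.00, -0.09]] + [[0.32, 0.01], [0.17, 0.0], [-0.0, -0.00]]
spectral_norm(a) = 0.68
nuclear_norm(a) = 1.05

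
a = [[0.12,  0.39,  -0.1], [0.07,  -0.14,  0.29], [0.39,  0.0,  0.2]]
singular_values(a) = [0.5, 0.46, 0.13]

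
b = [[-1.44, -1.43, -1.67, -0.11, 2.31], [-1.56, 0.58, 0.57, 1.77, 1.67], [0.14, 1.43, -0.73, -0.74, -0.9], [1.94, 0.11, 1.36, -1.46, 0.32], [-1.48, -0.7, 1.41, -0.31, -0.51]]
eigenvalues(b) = [(1.92+0j), (-2+1.96j), (-2-1.96j), (-0.74+2.02j), (-0.74-2.02j)]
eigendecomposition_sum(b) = [[0.19+0.00j, -0.61+0.00j, (-0.42-0j), (-0.22-0j), (-0.11+0j)], [(-0.4-0j), 1.30-0.00j, 0.90+0.00j, (0.47+0j), (0.24-0j)], [(-0.17-0j), (0.57-0j), (0.39+0j), (0.21+0j), (0.11-0j)], [(0.01+0j), (-0.05+0j), -0.03-0.00j, -0.02-0.00j, -0.01+0.00j], [-0.10-0.00j, 0.33-0.00j, (0.23+0j), (0.12+0j), (0.06-0j)]] + [[-0.73+0.39j, (0.16+0.53j), (-1.47-0.55j), (0.54-0.78j), 0.65-0.53j], [(-0.57-0.28j), -0.26+0.33j, -0.31-1.16j, 0.73-0.01j, (0.62+0.17j)], [0.19+0.47j, (0.34-0.06j), (-0.43+0.86j), -0.44-0.38j, -0.28-0.43j], [(0.75+0.47j), 0.41-0.42j, 0.25+1.65j, -1.00-0.09j, (-0.83-0.32j)], [(-0.33-0.52j), -0.39+0.14j, (0.34-1.12j), (0.61+0.36j), 0.43+0.46j]] + [[-0.73-0.39j, 0.16-0.53j, (-1.47+0.55j), (0.54+0.78j), 0.65+0.53j], [(-0.57+0.28j), (-0.26-0.33j), (-0.31+1.16j), (0.73+0.01j), (0.62-0.17j)], [(0.19-0.47j), (0.34+0.06j), (-0.43-0.86j), (-0.44+0.38j), -0.28+0.43j], [(0.75-0.47j), (0.41+0.42j), 0.25-1.65j, -1.00+0.09j, -0.83+0.32j], [(-0.33+0.52j), -0.39-0.14j, (0.34+1.12j), 0.61-0.36j, (0.43-0.46j)]] + [[(-0.08+0.35j), (-0.57-0.06j), (0.84+0.02j), -0.48+0.72j, (0.56+0.95j)], [(-0.01+0.06j), (-0.09-0.01j), 0.14-0.00j, (-0.08+0.12j), (0.1+0.16j)], [-0.04-0.07j, (0.09-0.07j), (-0.13+0.12j), (-0.03-0.18j), -0.22-0.06j], [0.22+0.24j, (-0.33+0.39j), (0.44-0.61j), (0.28+0.72j), (0.99+0.07j)], [(-0.36+0.03j), (-0.12-0.55j), (0.25+0.79j), (-0.83-0.22j), (-0.71+0.84j)]] + [[(-0.08-0.35j), -0.57+0.06j, (0.84-0.02j), (-0.48-0.72j), 0.56-0.95j],[(-0.01-0.06j), (-0.09+0.01j), (0.14+0j), -0.08-0.12j, 0.10-0.16j],[-0.04+0.07j, (0.09+0.07j), (-0.13-0.12j), (-0.03+0.18j), (-0.22+0.06j)],[0.22-0.24j, (-0.33-0.39j), (0.44+0.61j), (0.28-0.72j), 0.99-0.07j],[(-0.36-0.03j), -0.12+0.55j, (0.25-0.79j), -0.83+0.22j, -0.71-0.84j]]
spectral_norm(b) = 4.40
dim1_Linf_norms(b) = [2.31, 1.77, 1.43, 1.94, 1.48]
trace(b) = -3.56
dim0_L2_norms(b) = [3.24, 2.22, 2.74, 2.43, 3.05]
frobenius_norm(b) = 6.17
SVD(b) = [[-0.68, -0.64, 0.2, 0.15, 0.27], [-0.52, 0.53, 0.01, -0.61, 0.27], [0.24, -0.09, -0.58, 0.04, 0.78], [0.46, -0.19, 0.69, -0.38, 0.37], [-0.08, 0.52, 0.39, 0.68, 0.34]] @ diag([4.403491668865951, 2.712088910971175, 2.4225786235177322, 2.020160604687835, 1.1896212865267475]) @ [[0.64,0.25,0.26,-0.38,-0.56],[-0.39,0.26,0.70,0.44,-0.31],[0.15,-0.54,0.65,-0.29,0.43],[-0.49,-0.51,-0.10,-0.39,-0.58],[-0.41,0.57,0.09,-0.66,0.27]]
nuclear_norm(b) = 12.75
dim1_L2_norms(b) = [3.5, 3.0, 1.99, 2.8, 2.24]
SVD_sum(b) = [[-1.91, -0.75, -0.79, 1.13, 1.66], [-1.48, -0.58, -0.61, 0.87, 1.29], [0.67, 0.26, 0.27, -0.39, -0.58], [1.29, 0.50, 0.53, -0.76, -1.12], [-0.22, -0.09, -0.09, 0.13, 0.2]] + [[0.68, -0.44, -1.21, -0.76, 0.53], [-0.57, 0.37, 1.00, 0.63, -0.44], [0.1, -0.06, -0.17, -0.11, 0.08], [0.21, -0.14, -0.37, -0.23, 0.16], [-0.56, 0.36, 0.99, 0.62, -0.43]] + [[0.07, -0.27, 0.32, -0.14, 0.21], [0.01, -0.02, 0.02, -0.01, 0.02], [-0.21, 0.75, -0.91, 0.4, -0.6], [0.25, -0.90, 1.08, -0.48, 0.71], [0.14, -0.51, 0.61, -0.27, 0.40]] + [[-0.15, -0.16, -0.03, -0.12, -0.18], [0.61, 0.63, 0.12, 0.48, 0.72], [-0.04, -0.04, -0.01, -0.03, -0.05], [0.38, 0.39, 0.08, 0.3, 0.45], [-0.67, -0.69, -0.14, -0.53, -0.79]] + [[-0.13,0.18,0.03,-0.21,0.09], [-0.13,0.18,0.03,-0.21,0.09], [-0.38,0.52,0.09,-0.60,0.25], [-0.18,0.25,0.04,-0.29,0.12], [-0.17,0.23,0.04,-0.27,0.11]]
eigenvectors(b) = [[-0.38+0.00j, (0.26-0.46j), 0.26+0.46j, (0.59+0j), 0.59-0.00j], [0.82+0.00j, 0.40-0.04j, (0.4+0.04j), (0.1-0j), (0.1+0j)], [0.36+0.00j, (-0.26-0.19j), (-0.26+0.19j), (-0.09+0.08j), -0.09-0.08j], [-0.03+0.00j, -0.56+0.00j, -0.56-0.00j, 0.30-0.44j, 0.30+0.44j], [(0.21+0j), 0.35+0.17j, (0.35-0.17j), 0.19+0.56j, (0.19-0.56j)]]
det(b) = 69.53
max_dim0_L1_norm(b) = 6.56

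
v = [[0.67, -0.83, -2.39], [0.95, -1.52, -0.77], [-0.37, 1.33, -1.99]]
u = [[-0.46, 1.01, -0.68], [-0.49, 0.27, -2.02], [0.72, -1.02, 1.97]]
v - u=[[1.13,-1.84,-1.71], [1.44,-1.79,1.25], [-1.09,2.35,-3.96]]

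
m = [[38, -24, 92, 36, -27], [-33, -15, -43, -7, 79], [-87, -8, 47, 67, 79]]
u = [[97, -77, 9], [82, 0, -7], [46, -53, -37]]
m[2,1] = -8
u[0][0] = 97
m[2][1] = -8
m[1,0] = -33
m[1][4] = 79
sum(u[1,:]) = 75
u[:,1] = [-77, 0, -53]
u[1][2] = -7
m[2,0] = -87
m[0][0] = 38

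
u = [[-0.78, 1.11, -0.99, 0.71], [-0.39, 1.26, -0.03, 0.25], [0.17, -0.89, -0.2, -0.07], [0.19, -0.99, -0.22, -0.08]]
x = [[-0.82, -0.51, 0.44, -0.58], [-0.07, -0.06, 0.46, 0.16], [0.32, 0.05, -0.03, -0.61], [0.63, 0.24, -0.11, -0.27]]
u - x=[[0.04, 1.62, -1.43, 1.29], [-0.32, 1.32, -0.49, 0.09], [-0.15, -0.94, -0.17, 0.54], [-0.44, -1.23, -0.11, 0.19]]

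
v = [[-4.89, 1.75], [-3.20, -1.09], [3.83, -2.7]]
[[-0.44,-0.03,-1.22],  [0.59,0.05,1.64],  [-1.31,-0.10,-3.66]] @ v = [[-2.43, 2.56], [3.24, -3.45], [-7.29, 7.70]]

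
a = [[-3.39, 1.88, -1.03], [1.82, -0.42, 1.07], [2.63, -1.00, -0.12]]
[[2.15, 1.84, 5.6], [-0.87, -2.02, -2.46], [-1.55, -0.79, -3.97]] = a @[[-0.43,  -0.65,  -1.17], [0.41,  -0.79,  0.89], [0.08,  -1.09,  0.04]]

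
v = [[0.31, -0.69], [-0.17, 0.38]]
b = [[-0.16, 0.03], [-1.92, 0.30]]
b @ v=[[-0.05,0.12], [-0.65,1.44]]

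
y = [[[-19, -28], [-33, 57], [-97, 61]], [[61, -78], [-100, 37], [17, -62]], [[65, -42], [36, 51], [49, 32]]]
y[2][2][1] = 32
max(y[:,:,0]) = 65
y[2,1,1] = 51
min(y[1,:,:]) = -100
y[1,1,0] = -100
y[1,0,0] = 61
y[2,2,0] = 49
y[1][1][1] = 37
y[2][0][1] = -42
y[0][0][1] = -28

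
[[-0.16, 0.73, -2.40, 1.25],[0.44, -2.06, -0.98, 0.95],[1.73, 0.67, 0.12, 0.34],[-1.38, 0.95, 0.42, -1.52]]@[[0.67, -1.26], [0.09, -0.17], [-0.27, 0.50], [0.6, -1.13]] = [[1.36,-2.54], [0.94,-1.77], [1.39,-2.62], [-1.86,3.50]]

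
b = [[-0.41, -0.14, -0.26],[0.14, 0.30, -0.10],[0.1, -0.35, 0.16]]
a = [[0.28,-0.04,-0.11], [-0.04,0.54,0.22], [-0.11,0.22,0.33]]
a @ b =[[-0.13, -0.01, -0.09], [0.11, 0.09, -0.01], [0.11, -0.03, 0.06]]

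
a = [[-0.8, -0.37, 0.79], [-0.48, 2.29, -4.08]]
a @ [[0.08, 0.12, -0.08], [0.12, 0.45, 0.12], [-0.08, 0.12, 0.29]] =[[-0.17, -0.17, 0.25], [0.56, 0.48, -0.87]]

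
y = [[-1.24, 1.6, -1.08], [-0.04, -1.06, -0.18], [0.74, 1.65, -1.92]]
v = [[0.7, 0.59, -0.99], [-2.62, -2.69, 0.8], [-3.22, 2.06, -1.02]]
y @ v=[[-1.58,-7.26,3.61],[3.33,2.46,-0.62],[2.38,-7.96,2.55]]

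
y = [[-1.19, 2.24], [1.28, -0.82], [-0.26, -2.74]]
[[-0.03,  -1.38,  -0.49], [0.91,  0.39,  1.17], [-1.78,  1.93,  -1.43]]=y @ [[1.06, -0.14, 1.18], [0.55, -0.69, 0.41]]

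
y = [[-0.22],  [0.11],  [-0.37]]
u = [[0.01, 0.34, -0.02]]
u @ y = [[0.04]]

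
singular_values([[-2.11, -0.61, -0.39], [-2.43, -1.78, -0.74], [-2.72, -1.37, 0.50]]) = [4.78, 0.95, 0.58]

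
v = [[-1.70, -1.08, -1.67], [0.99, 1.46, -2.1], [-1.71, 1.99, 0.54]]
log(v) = [[0.98+2.45j, (-0.47+0.01j), -0.01+1.31j], [0.47+0.07j, 1.00+0.00j, (-0.9+0.04j)], [-0.04+1.29j, (0.88+0.01j), 0.98+0.69j]]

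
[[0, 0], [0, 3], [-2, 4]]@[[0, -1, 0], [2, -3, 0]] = [[0, 0, 0], [6, -9, 0], [8, -10, 0]]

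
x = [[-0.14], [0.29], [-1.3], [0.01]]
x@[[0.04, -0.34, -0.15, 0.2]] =[[-0.01, 0.05, 0.02, -0.03],[0.01, -0.10, -0.04, 0.06],[-0.05, 0.44, 0.2, -0.26],[0.0, -0.00, -0.0, 0.00]]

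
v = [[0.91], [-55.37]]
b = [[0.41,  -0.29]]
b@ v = [[16.43]]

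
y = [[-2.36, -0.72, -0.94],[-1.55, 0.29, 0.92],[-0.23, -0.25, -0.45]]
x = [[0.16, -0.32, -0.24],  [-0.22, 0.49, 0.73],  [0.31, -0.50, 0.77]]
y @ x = [[-0.51, 0.87, -0.68],[-0.03, 0.18, 1.29],[-0.12, 0.18, -0.47]]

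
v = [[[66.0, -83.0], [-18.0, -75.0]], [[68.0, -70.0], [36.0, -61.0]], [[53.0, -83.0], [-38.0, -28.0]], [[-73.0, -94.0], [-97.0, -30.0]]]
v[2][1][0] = -38.0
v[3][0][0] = -73.0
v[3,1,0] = -97.0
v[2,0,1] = -83.0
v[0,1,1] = -75.0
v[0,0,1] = -83.0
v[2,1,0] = -38.0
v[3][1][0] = -97.0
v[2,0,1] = -83.0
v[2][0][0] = 53.0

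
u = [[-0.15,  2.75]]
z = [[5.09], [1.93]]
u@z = [[4.54]]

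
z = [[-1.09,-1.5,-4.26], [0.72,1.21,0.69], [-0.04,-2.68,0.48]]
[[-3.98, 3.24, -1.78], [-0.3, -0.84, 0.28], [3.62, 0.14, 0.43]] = z @ [[0.28,-0.29,0.15], [-1.13,-0.16,-0.09], [1.26,-0.63,0.41]]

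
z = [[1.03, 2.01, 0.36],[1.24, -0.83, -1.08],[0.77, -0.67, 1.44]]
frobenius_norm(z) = 3.43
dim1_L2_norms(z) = [2.29, 1.84, 1.77]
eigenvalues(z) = [(-2.06+0j), (1.85+0.36j), (1.85-0.36j)]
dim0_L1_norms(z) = [3.04, 3.51, 2.88]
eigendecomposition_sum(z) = [[(-0.48+0j),0.97-0.00j,0.35-0.00j], [(0.69-0j),(-1.41+0j),(-0.51+0j)], [(0.24-0j),-0.48+0.00j,-0.17+0.00j]] + [[0.75-0.08j,(0.52-0.33j),0.01+0.80j], [0.27+0.24j,0.29+0.08j,-0.29+0.26j], [(0.27-0.79j),-0.09-0.67j,(0.81+0.37j)]] + [[(0.75+0.08j), 0.52+0.33j, 0.01-0.80j], [0.27-0.24j, (0.29-0.08j), -0.29-0.26j], [(0.27+0.79j), -0.09+0.67j, (0.81-0.37j)]]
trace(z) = 1.64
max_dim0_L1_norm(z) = 3.51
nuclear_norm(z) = 5.88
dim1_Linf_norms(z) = [2.01, 1.24, 1.44]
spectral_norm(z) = 2.35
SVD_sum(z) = [[0.5, 2.04, 0.66],  [-0.18, -0.75, -0.24],  [-0.00, -0.02, -0.01]] + [[0.11, 0.1, -0.38], [0.29, 0.27, -1.06], [-0.34, -0.31, 1.22]] + [[0.42, -0.13, 0.08], [1.13, -0.35, 0.22], [1.11, -0.34, 0.22]]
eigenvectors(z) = [[(0.55+0j), -0.27-0.58j, (-0.27+0.58j)],[(-0.79+0j), 0.12-0.28j, (0.12+0.28j)],[(-0.27+0j), (-0.7+0j), -0.70-0.00j]]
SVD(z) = [[-0.94,-0.23,0.26],[0.34,-0.64,0.69],[0.01,0.74,0.68]] @ diag([2.3488488354177646, 1.7789879180798462, 1.7484310497364604]) @ [[-0.23, -0.93, -0.3], [-0.26, -0.24, 0.94], [0.94, -0.29, 0.19]]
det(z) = -7.31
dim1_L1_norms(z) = [3.4, 3.15, 2.88]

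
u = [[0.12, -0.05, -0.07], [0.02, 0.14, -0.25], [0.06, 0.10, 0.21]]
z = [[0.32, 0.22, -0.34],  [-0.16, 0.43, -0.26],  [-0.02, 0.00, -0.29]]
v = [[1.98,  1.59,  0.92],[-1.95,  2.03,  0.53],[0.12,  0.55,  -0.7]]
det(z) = -0.05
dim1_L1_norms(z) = [0.88, 0.85, 0.31]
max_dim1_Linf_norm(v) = 2.03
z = v @ u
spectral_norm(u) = 0.34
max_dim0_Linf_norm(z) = 0.43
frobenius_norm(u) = 0.40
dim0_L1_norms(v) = [4.05, 4.17, 2.15]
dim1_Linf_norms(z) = [0.34, 0.43, 0.29]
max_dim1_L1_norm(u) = 0.41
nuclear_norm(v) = 6.44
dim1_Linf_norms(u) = [0.12, 0.25, 0.21]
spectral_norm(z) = 0.67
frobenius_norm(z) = 0.79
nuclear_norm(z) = 1.25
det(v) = -6.67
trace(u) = 0.47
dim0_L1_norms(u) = [0.2, 0.29, 0.53]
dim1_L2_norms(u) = [0.15, 0.29, 0.24]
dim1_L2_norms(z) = [0.52, 0.53, 0.29]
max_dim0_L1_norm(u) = 0.53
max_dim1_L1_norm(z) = 0.88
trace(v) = 3.31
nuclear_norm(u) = 0.65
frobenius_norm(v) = 4.04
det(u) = 0.01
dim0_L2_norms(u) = [0.14, 0.18, 0.33]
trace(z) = 0.46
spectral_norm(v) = 2.87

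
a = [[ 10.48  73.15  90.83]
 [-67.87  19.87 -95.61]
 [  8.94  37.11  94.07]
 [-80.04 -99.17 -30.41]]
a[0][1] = 73.15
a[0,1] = 73.15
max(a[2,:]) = 94.07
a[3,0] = -80.04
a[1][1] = 19.87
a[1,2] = -95.61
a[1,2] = -95.61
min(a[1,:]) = -95.61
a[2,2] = 94.07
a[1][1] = 19.87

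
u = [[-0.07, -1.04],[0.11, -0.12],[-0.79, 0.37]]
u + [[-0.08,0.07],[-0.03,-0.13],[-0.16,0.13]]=[[-0.15, -0.97], [0.08, -0.25], [-0.95, 0.50]]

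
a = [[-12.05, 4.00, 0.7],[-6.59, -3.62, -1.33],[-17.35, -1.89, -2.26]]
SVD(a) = [[-0.53, 0.76, -0.38], [-0.30, -0.59, -0.75], [-0.79, -0.29, 0.54]] @ diag([22.205061718979273, 6.029227064763762, 0.5289187629884291]) @ [[1.00,  0.02,  0.08],[-0.05,  0.94,  0.32],[0.07,  0.33,  -0.94]]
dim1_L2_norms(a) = [12.72, 7.64, 17.6]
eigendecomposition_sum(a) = [[(-6.02-0.27j), 2.02+2.72j, (0.34+0.88j)], [-3.25-6.54j, (-1.7+3.74j), -0.74+0.88j], [-8.82-10.13j, -1.28+7.44j, (-0.91+1.91j)]] + [[-6.02+0.27j, (2.02-2.72j), (0.34-0.88j)], [(-3.25+6.54j), -1.70-3.74j, (-0.74-0.88j)], [(-8.82+10.13j), -1.28-7.44j, -0.91-1.91j]] + [[-0.02+0.00j,  (-0.04-0j),  (0.02-0j)], [-0.09+0.00j,  (-0.22-0j),  0.15-0.00j], [0.29-0.00j,  0.68+0.00j,  (-0.45+0j)]]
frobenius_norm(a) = 23.02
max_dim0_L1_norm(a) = 35.99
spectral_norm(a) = 22.21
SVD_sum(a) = [[-11.83,  -0.24,  -0.97], [-6.73,  -0.14,  -0.55], [-17.45,  -0.36,  -1.43]] + [[-0.21, 4.31, 1.48], [0.16, -3.35, -1.15], [0.08, -1.63, -0.56]] + [[-0.01, -0.07, 0.19], [-0.03, -0.13, 0.37], [0.02, 0.09, -0.27]]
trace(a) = -17.93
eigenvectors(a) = [[-0.25+0.27j,(-0.25-0.27j),(-0.05+0j)], [(-0.43-0.11j),-0.43+0.11j,(-0.31+0j)], [-0.82+0.00j,(-0.82-0j),(0.95+0j)]]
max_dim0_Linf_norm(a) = 17.35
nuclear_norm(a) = 28.76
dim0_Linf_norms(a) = [17.35, 4.0, 2.26]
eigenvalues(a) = [(-8.62+5.37j), (-8.62-5.37j), (-0.69+0j)]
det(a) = -70.81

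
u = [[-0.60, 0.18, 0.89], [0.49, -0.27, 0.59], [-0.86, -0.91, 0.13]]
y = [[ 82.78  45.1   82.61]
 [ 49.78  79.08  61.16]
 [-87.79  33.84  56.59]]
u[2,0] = -0.856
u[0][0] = -0.598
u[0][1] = 0.176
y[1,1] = 79.08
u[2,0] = -0.856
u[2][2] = 0.13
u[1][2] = 0.59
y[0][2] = 82.61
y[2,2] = 56.59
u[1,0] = 0.491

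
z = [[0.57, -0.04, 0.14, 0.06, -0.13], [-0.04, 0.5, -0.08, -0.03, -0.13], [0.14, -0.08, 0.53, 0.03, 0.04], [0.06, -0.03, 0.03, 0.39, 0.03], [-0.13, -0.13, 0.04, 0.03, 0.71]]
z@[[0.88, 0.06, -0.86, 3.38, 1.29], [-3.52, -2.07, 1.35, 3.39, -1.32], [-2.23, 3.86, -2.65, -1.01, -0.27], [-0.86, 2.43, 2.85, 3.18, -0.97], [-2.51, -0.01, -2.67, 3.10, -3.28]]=[[0.60,0.8,-0.40,1.44,1.12], [-1.26,-1.42,1.18,1.14,-0.23], [-0.90,2.29,-1.65,-0.11,-0.02], [-0.32,1.13,0.86,1.40,-0.37], [-1.55,0.48,-1.98,1.38,-2.36]]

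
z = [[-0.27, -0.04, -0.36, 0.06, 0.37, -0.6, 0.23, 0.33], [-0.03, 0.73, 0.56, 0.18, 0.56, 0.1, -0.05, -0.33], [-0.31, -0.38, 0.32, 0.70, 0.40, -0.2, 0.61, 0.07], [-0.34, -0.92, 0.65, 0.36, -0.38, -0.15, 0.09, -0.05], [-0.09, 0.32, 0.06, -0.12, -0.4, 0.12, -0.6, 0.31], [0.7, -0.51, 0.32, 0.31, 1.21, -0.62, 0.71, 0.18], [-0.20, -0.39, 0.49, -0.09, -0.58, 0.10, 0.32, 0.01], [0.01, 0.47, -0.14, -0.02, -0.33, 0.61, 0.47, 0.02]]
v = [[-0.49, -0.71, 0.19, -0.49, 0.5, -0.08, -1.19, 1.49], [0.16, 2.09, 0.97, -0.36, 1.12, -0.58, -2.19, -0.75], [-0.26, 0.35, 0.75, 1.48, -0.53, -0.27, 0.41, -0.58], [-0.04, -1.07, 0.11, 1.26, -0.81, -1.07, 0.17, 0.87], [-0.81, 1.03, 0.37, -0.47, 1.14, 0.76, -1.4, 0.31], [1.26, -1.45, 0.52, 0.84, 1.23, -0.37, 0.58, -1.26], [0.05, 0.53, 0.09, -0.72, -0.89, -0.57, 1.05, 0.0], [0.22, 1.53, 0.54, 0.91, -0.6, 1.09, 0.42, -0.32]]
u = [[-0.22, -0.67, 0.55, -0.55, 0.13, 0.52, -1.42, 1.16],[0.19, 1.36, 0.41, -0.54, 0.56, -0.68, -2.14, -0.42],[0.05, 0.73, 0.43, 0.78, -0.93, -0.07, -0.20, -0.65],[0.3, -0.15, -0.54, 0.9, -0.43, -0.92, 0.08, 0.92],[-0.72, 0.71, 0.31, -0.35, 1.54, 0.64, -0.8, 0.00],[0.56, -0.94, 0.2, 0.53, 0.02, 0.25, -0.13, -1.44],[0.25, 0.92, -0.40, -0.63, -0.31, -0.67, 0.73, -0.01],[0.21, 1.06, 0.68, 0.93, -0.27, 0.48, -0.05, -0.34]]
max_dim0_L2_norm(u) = 2.8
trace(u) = 4.65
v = z + u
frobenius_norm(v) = 7.01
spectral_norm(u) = 3.42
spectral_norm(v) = 4.46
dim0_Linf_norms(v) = [1.26, 2.09, 0.97, 1.48, 1.23, 1.09, 2.19, 1.49]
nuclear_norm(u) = 13.59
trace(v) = 5.11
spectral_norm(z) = 2.25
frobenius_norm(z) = 3.35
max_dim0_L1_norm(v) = 8.76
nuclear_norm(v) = 16.46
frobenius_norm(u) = 5.67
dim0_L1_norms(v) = [3.29, 8.76, 3.54, 6.53, 6.82, 4.79, 7.41, 5.58]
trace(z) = 0.46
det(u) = -0.13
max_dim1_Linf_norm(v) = 2.19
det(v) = 18.36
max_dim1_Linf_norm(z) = 1.21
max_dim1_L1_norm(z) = 4.56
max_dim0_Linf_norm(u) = 2.14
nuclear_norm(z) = 7.74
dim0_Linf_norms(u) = [0.72, 1.36, 0.68, 0.93, 1.54, 0.92, 2.14, 1.44]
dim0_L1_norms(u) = [2.5, 6.54, 3.52, 5.21, 4.19, 4.23, 5.55, 4.94]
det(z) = -0.01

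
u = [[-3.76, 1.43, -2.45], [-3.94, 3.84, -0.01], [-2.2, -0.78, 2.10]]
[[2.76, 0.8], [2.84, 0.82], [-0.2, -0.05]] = u @ [[-0.37, -0.11], [0.36, 0.10], [-0.35, -0.1]]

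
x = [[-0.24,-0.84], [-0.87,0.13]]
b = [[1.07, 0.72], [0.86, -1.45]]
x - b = [[-1.31, -1.56], [-1.73, 1.58]]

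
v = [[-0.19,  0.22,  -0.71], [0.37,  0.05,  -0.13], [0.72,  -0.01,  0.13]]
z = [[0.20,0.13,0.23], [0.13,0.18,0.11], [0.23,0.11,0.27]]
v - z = [[-0.39, 0.09, -0.94], [0.24, -0.13, -0.24], [0.49, -0.12, -0.14]]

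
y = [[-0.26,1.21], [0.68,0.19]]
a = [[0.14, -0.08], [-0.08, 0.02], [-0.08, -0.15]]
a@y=[[-0.09, 0.15], [0.03, -0.09], [-0.08, -0.13]]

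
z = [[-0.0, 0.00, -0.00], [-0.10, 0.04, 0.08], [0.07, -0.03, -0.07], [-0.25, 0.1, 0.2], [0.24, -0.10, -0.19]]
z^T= [[-0.00, -0.10, 0.07, -0.25, 0.24], [0.0, 0.04, -0.03, 0.1, -0.1], [-0.00, 0.08, -0.07, 0.2, -0.19]]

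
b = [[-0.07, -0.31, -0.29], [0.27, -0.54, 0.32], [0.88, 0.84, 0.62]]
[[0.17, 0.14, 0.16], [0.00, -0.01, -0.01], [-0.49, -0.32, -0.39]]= b@[[-0.11, 0.01, -0.03],[-0.24, -0.16, -0.19],[-0.31, -0.32, -0.33]]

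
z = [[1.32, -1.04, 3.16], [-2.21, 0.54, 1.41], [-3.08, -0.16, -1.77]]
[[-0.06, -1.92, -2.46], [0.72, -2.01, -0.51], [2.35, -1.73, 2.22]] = z @ [[-0.65, 0.83, -0.29], [-1.07, 1.17, -0.22], [-0.1, -0.57, -0.73]]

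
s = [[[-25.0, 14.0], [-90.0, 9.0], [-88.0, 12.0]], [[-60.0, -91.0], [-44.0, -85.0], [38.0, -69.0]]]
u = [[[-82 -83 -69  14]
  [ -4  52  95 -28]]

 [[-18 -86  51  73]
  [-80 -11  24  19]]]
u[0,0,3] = 14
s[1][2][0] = 38.0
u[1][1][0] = -80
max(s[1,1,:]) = -44.0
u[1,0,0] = -18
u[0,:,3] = [14, -28]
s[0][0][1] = 14.0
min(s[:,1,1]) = -85.0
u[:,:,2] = [[-69, 95], [51, 24]]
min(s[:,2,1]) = -69.0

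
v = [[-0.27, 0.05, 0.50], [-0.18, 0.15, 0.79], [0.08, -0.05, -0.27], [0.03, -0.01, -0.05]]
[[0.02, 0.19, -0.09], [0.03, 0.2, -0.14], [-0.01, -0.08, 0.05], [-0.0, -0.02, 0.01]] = v @ [[-0.1, -0.53, 0.09], [0.31, 0.47, -0.2], [-0.04, 0.04, -0.12]]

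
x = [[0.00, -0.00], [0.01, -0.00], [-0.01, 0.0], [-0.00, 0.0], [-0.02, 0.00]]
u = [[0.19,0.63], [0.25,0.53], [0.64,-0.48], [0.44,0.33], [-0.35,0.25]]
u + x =[[0.19, 0.63], [0.26, 0.53], [0.63, -0.48], [0.44, 0.33], [-0.37, 0.25]]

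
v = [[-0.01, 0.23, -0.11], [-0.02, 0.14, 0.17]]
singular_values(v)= [0.27, 0.2]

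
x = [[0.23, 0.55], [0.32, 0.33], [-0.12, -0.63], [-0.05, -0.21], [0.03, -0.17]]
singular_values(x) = [1.0, 0.23]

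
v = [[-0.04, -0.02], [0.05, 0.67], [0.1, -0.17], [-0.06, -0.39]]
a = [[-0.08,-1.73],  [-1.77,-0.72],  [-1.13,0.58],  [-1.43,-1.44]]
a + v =[[-0.12, -1.75], [-1.72, -0.05], [-1.03, 0.41], [-1.49, -1.83]]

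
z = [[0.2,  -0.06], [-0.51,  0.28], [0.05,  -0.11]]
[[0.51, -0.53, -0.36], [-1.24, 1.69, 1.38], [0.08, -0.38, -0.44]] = z @ [[2.71, -1.85, -0.66], [0.49, 2.65, 3.74]]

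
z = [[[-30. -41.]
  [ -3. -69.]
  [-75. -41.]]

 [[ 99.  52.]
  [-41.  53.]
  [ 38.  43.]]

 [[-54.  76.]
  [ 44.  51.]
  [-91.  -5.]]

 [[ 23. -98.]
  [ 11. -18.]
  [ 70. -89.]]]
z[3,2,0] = 70.0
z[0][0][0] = -30.0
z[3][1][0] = 11.0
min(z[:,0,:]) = -98.0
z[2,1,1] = 51.0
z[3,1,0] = 11.0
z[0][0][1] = -41.0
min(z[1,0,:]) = 52.0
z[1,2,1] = 43.0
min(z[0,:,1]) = -69.0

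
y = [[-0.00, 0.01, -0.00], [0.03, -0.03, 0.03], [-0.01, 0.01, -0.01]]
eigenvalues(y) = [-0.05, 0.01, -0.0]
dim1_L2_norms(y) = [0.01, 0.05, 0.02]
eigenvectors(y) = [[-0.20, 0.83, -0.71], [0.93, 0.53, 0.00], [-0.31, -0.18, 0.71]]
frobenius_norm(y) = 0.06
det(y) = -0.00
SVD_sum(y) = [[-0.00, 0.0, -0.00], [0.03, -0.03, 0.03], [-0.01, 0.01, -0.01]] + [[0.0, 0.01, 0.00],[0.00, 0.00, 0.0],[-0.00, -0.00, -0.00]] + [[-0.00, 0.00, 0.00], [0.00, -0.0, -0.0], [0.00, -0.0, -0.0]]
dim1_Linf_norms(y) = [0.01, 0.03, 0.01]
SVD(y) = [[-0.11, -0.99, -0.00], [0.94, -0.1, 0.32], [-0.31, 0.03, 0.95]] @ diag([0.055082503646489984, 0.008118977277614283, 8.78701660427999e-19]) @ [[0.57, -0.59, 0.57], [-0.42, -0.81, -0.42], [0.71, -0.00, -0.71]]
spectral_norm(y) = 0.06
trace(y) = -0.04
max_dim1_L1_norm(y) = 0.09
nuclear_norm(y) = 0.06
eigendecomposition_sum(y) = [[-0.01,0.01,-0.01],[0.03,-0.03,0.03],[-0.01,0.01,-0.01]] + [[0.01,0.00,0.01], [0.00,0.0,0.0], [-0.0,-0.0,-0.00]] + [[-0.0, 0.0, 0.0],[0.00, -0.0, -0.0],[0.0, -0.00, -0.00]]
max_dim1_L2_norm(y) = 0.05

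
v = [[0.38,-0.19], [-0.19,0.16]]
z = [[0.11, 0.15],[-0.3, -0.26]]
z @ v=[[0.01, 0.00], [-0.06, 0.02]]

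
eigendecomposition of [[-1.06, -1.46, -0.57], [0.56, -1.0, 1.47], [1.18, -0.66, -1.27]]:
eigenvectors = [[0.27-0.53j,0.27+0.53j,(-0.61+0j)], [(-0.6+0j),-0.60-0.00j,-0.56+0.00j], [(-0.21-0.49j),(-0.21+0.49j),0.57+0.00j]]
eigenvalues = [(-0.73+1.7j), (-0.73-1.7j), (-1.88+0j)]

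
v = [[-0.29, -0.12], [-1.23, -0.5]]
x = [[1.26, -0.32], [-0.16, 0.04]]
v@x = [[-0.35,0.09],[-1.47,0.37]]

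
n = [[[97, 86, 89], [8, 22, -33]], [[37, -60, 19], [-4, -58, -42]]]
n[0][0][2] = 89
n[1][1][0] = -4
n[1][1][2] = -42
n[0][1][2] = -33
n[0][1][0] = 8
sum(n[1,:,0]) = 33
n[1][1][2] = -42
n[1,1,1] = -58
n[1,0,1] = -60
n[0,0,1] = 86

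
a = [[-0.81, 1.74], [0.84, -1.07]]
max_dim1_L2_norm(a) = 1.92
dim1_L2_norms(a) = [1.92, 1.36]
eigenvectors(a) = [[0.85, -0.79], [0.53, 0.61]]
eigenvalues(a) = [0.28, -2.16]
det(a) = -0.59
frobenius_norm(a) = 2.35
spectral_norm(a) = 2.34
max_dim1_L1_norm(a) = 2.55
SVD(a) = [[-0.82, 0.57],  [0.57, 0.82]] @ diag([2.3386950566044584, 0.254372624733612]) @ [[0.49, -0.87], [0.87, 0.49]]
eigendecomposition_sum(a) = [[0.15, 0.20], [0.1, 0.12]] + [[-0.96, 1.54], [0.74, -1.19]]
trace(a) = -1.88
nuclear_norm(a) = 2.59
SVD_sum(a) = [[-0.94, 1.67], [0.66, -1.17]] + [[0.13, 0.07], [0.18, 0.10]]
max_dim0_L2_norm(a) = 2.04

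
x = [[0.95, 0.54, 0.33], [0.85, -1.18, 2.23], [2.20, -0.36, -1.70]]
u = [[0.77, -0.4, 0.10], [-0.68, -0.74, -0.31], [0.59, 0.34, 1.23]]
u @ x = [[0.61, 0.85, -0.81],[-1.96, 0.62, -1.35],[3.56, -0.53, -1.14]]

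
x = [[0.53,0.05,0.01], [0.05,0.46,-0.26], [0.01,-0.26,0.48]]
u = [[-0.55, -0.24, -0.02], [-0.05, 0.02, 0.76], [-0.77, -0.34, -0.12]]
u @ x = [[-0.3,  -0.13,  0.05], [-0.02,  -0.19,  0.36], [-0.43,  -0.16,  0.02]]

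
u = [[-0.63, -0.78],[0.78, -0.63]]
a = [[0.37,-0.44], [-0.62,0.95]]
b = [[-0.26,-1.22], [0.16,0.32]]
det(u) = 1.01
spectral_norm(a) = 1.27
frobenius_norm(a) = 1.27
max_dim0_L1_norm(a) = 1.39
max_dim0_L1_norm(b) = 1.54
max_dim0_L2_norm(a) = 1.05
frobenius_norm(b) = 1.30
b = a + u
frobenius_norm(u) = 1.42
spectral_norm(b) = 1.29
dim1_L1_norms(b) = [1.48, 0.48]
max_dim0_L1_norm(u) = 1.41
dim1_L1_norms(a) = [0.81, 1.57]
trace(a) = 1.32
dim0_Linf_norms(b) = [0.26, 1.22]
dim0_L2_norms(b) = [0.31, 1.26]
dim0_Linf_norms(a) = [0.62, 0.95]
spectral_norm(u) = 1.00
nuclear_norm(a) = 1.33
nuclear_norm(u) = 2.01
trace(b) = 0.06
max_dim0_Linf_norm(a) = 0.95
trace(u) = -1.26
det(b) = 0.11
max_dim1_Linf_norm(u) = 0.78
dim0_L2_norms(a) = [0.72, 1.05]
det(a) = 0.08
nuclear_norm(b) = 1.38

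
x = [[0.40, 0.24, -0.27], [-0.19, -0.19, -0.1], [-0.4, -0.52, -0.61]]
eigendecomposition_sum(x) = [[-0.05, -0.08, -0.12], [-0.06, -0.1, -0.14], [-0.29, -0.44, -0.65]] + [[0.45, 0.32, -0.15],  [-0.13, -0.09, 0.04],  [-0.11, -0.08, 0.04]] + [[0.00, 0.00, -0.00], [-0.0, -0.0, 0.00], [0.0, 0.0, -0.00]]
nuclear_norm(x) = 1.47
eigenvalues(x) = [-0.8, 0.4, -0.0]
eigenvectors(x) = [[0.17, 0.94, 0.61], [0.21, -0.26, -0.75], [0.96, -0.24, 0.24]]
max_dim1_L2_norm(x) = 0.9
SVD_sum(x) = [[0.12, 0.13, 0.12], [-0.15, -0.17, -0.16], [-0.48, -0.55, -0.5]] + [[0.28, 0.11, -0.39], [-0.04, -0.02, 0.06], [0.08, 0.03, -0.11]] + [[0.0, -0.0, 0.0], [0.0, -0.00, 0.0], [-0.0, 0.0, -0.00]]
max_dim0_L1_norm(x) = 0.99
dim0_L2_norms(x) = [0.6, 0.6, 0.67]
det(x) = 0.00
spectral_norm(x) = 0.95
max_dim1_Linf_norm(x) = 0.61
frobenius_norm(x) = 1.08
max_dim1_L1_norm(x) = 1.53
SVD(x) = [[-0.23, -0.95, -0.21], [0.29, 0.14, -0.95], [0.93, -0.27, 0.25]] @ diag([0.9517584011789478, 0.5189895580197518, 0.002405088720875479]) @ [[-0.54, -0.62, -0.56], [-0.57, -0.21, 0.79], [-0.61, 0.75, -0.24]]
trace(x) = -0.40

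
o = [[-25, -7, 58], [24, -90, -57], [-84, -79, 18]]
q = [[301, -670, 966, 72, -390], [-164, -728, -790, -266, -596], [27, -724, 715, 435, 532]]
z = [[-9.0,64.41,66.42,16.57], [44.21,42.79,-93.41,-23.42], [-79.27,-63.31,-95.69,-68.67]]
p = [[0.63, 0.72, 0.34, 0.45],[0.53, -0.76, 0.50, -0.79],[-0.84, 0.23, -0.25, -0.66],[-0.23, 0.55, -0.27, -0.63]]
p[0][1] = 0.722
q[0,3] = 72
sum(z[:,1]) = 43.889999999999986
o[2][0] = -84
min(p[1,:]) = -0.793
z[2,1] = -63.31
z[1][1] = 42.79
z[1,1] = 42.79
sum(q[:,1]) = -2122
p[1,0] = 0.531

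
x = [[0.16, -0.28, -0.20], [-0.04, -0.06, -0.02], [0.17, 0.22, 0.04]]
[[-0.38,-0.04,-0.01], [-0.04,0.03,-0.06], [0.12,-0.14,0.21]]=x@[[-0.41, -0.27, 0.87], [0.80, -0.57, 0.20], [0.44, 0.78, 0.45]]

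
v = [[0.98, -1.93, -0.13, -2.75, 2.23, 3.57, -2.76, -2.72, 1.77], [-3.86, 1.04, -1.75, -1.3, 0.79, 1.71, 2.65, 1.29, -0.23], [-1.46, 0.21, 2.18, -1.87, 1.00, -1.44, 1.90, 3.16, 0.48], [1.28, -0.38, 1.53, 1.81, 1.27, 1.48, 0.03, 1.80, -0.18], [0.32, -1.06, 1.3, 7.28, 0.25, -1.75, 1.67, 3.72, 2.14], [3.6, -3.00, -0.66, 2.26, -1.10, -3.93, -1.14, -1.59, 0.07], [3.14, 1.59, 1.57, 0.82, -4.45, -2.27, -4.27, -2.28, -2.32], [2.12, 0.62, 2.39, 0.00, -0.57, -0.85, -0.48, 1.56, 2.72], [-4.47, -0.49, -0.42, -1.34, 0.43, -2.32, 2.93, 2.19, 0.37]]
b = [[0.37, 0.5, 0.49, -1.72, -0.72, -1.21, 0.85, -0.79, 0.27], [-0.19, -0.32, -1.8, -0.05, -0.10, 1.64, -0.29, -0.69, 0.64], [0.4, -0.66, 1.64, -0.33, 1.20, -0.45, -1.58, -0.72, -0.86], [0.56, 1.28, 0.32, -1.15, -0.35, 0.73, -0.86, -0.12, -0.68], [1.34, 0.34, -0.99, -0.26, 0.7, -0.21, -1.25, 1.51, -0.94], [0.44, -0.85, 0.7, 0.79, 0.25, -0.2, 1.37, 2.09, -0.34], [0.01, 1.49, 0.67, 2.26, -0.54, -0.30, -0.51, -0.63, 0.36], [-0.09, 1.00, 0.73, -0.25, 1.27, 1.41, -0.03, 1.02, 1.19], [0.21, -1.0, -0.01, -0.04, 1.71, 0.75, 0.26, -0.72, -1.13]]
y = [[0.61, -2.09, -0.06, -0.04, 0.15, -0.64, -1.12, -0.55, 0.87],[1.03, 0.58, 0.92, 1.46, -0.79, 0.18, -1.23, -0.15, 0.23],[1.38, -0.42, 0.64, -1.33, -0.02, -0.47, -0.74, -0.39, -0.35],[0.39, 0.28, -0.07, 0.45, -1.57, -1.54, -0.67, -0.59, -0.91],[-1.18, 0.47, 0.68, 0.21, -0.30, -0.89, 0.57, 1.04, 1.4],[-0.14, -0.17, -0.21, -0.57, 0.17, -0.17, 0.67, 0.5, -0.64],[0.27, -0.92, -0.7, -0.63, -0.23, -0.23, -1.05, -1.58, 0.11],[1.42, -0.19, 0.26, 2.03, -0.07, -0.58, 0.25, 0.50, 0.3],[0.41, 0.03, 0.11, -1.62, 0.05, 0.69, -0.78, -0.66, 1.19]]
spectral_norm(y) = 4.14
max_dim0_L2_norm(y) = 3.41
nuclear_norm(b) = 22.49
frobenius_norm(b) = 8.23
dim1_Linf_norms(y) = [2.09, 1.46, 1.38, 1.57, 1.4, 0.67, 1.58, 2.03, 1.62]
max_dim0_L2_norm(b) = 3.2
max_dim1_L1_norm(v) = 22.71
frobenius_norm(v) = 19.58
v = b @ y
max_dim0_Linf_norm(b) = 2.26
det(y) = 2.53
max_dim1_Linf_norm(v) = 7.28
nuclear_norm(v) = 45.70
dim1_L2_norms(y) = [2.74, 2.57, 2.3, 2.63, 2.52, 1.26, 2.35, 2.64, 2.4]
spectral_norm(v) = 12.19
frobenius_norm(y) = 7.25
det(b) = -872.34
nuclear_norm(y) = 18.03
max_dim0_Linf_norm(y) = 2.09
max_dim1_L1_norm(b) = 7.84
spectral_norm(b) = 3.75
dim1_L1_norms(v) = [18.84, 14.62, 13.7, 9.76, 19.49, 17.35, 22.71, 11.31, 14.96]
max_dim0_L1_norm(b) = 8.29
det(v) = -2141.36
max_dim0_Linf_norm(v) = 7.28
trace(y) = 2.45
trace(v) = -0.01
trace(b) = 0.42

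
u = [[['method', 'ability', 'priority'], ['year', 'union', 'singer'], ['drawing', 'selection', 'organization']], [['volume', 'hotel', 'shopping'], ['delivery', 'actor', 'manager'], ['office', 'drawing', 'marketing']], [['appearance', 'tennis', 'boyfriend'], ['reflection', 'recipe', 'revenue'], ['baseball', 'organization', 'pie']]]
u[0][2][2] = 'organization'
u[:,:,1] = [['ability', 'union', 'selection'], ['hotel', 'actor', 'drawing'], ['tennis', 'recipe', 'organization']]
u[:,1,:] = [['year', 'union', 'singer'], ['delivery', 'actor', 'manager'], ['reflection', 'recipe', 'revenue']]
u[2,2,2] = 'pie'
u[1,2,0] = 'office'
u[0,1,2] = 'singer'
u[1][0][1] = 'hotel'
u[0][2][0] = 'drawing'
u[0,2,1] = 'selection'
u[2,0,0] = 'appearance'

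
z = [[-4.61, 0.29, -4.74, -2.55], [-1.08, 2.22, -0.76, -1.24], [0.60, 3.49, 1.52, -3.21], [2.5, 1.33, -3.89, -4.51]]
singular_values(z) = [8.51, 6.11, 4.07, 0.86]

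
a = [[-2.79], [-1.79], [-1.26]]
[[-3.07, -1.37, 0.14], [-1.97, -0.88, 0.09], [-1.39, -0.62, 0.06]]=a@[[1.10, 0.49, -0.05]]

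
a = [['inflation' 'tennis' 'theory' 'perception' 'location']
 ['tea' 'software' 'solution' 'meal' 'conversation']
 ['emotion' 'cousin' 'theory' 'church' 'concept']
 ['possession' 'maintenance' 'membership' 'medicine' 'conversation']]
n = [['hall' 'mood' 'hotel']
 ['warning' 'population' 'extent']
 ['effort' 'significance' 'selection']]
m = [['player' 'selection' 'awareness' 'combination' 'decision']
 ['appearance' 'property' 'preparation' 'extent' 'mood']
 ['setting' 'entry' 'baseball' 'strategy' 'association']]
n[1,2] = 'extent'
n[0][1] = 'mood'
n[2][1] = 'significance'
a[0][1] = 'tennis'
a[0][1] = 'tennis'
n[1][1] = 'population'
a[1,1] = 'software'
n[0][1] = 'mood'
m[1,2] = 'preparation'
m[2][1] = 'entry'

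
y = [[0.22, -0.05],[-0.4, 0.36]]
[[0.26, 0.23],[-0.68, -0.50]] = y @ [[1.01,0.97], [-0.76,-0.31]]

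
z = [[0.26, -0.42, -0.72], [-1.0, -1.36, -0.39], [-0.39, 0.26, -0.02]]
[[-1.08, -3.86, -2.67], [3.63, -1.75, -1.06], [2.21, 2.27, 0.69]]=z @ [[-4.85,-3.66,-1.28], [1.17,3.39,0.95], [-0.94,2.06,2.69]]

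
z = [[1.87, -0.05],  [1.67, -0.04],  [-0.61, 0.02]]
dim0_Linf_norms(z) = [1.87, 0.05]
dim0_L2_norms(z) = [2.58, 0.07]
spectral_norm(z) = 2.58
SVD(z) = [[-0.72,0.28], [-0.65,-0.59], [0.24,-0.76]] @ diag([2.5811565886697965, 0.005537577674375819]) @ [[-1.00, 0.03],  [-0.03, -1.00]]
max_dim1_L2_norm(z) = 1.87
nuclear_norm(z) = 2.59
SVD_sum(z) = [[1.87, -0.05], [1.67, -0.04], [-0.61, 0.02]] + [[-0.0,-0.0], [0.0,0.00], [0.00,0.00]]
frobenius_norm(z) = 2.58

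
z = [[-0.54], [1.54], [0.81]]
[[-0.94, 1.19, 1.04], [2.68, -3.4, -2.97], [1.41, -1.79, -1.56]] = z @[[1.74, -2.21, -1.93]]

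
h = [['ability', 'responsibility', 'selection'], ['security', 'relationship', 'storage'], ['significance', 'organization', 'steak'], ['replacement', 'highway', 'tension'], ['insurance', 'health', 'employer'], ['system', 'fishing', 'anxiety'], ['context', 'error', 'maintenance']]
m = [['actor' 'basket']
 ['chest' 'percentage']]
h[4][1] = 'health'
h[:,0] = ['ability', 'security', 'significance', 'replacement', 'insurance', 'system', 'context']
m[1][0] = 'chest'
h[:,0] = ['ability', 'security', 'significance', 'replacement', 'insurance', 'system', 'context']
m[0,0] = 'actor'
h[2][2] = 'steak'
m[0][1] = 'basket'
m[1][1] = 'percentage'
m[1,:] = ['chest', 'percentage']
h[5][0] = 'system'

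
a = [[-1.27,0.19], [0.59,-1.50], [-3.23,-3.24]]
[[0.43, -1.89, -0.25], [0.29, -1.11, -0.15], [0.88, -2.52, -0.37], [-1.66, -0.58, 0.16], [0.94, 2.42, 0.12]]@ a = [[-0.85, 3.73], [-0.54, 2.21], [-1.41, 5.15], [1.25, 0.04], [-0.15, -3.84]]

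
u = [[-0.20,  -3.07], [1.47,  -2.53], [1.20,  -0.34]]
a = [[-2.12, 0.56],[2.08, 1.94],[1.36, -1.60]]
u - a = [[1.92,-3.63],  [-0.61,-4.47],  [-0.16,1.26]]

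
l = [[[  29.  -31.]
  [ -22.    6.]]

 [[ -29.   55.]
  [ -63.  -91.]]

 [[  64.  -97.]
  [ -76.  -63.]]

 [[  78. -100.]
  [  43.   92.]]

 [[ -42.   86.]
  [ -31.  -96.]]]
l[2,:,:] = [[64.0, -97.0], [-76.0, -63.0]]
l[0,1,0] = -22.0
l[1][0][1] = 55.0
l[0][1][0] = -22.0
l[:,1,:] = [[-22.0, 6.0], [-63.0, -91.0], [-76.0, -63.0], [43.0, 92.0], [-31.0, -96.0]]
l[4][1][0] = -31.0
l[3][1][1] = 92.0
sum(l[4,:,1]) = -10.0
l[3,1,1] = 92.0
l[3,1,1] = 92.0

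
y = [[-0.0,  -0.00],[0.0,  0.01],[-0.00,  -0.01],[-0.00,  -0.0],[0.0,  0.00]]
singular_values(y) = [0.01, -0.0]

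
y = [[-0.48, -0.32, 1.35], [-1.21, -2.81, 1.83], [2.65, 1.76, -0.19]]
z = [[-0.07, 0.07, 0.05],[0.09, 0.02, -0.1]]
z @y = [[0.08, -0.09, 0.02], [-0.33, -0.26, 0.18]]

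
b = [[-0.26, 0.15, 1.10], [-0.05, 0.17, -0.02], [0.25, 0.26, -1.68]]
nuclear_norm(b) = 2.38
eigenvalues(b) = [-1.85, 0.01, 0.07]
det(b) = -0.00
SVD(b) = [[-0.55, -0.71, 0.44], [0.01, -0.53, -0.85], [0.84, -0.46, 0.30]] @ diag([2.043244352004339, 0.3309797947038303, 0.0022121257145463046]) @ [[0.17, 0.07, -0.98],[0.29, -0.96, -0.01],[0.94, 0.29, 0.18]]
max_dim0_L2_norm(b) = 2.01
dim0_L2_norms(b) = [0.36, 0.34, 2.01]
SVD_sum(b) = [[-0.19, -0.08, 1.1],[0.00, 0.0, -0.02],[0.29, 0.12, -1.68]] + [[-0.07, 0.22, 0.00], [-0.05, 0.17, 0.0], [-0.04, 0.14, 0.00]] + [[0.0, 0.00, 0.0], [-0.0, -0.00, -0.0], [0.0, 0.0, 0.00]]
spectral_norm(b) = 2.04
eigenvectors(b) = [[0.57, 0.93, 0.85], [0.01, 0.32, 0.48], [-0.82, 0.19, 0.19]]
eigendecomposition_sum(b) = [[-0.18,-0.13,1.15], [-0.00,-0.00,0.01], [0.27,0.19,-1.67]] + [[0.03, -0.05, 0.02],[0.01, -0.02, 0.01],[0.01, -0.01, 0.0]] + [[-0.10,  0.34,  -0.07], [-0.06,  0.19,  -0.04], [-0.02,  0.08,  -0.02]]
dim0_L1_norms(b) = [0.56, 0.58, 2.8]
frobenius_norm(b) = 2.07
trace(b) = -1.77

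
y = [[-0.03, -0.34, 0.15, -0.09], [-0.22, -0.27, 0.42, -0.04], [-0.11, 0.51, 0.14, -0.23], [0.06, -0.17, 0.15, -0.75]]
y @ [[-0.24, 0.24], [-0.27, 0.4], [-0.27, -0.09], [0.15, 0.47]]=[[0.05, -0.20],[0.01, -0.22],[-0.18, 0.06],[-0.12, -0.42]]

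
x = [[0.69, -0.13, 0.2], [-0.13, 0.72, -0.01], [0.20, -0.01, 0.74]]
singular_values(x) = [0.96, 0.72, 0.48]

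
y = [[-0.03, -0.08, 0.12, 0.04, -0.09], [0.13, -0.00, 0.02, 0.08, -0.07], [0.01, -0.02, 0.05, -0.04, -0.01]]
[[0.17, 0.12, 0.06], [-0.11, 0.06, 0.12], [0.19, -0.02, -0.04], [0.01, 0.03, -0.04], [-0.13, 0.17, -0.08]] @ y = [[0.01, -0.01, 0.03, 0.01, -0.02], [0.01, 0.01, -0.01, -0.00, 0.00], [-0.01, -0.01, 0.02, 0.01, -0.02], [0.0, -0.00, -0.00, 0.00, -0.00], [0.03, 0.01, -0.02, 0.01, 0.00]]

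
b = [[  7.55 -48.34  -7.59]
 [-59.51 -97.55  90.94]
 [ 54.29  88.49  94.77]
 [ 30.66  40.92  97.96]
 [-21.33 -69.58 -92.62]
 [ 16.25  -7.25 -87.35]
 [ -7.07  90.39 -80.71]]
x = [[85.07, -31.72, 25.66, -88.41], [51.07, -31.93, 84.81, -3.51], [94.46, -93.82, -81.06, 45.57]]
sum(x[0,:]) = -9.400000000000006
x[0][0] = 85.07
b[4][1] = -69.58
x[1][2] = 84.81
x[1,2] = 84.81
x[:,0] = [85.07, 51.07, 94.46]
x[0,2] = 25.66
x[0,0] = 85.07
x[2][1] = -93.82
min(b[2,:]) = 54.29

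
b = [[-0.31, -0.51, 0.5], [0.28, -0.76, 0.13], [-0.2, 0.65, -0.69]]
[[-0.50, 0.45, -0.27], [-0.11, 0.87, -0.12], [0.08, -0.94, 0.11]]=b @ [[0.93, 0.58, 0.38],[0.51, -0.87, 0.3],[0.1, 0.37, 0.01]]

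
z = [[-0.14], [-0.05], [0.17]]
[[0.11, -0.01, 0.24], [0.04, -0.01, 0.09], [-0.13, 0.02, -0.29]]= z @ [[-0.75, 0.10, -1.72]]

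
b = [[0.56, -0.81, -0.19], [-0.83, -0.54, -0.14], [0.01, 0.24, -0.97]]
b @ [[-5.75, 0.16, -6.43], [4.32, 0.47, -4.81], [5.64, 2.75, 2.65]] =[[-7.79, -0.81, -0.21], [1.65, -0.77, 7.56], [-4.49, -2.55, -3.79]]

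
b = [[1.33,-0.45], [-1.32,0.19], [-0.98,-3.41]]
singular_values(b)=[3.55, 1.93]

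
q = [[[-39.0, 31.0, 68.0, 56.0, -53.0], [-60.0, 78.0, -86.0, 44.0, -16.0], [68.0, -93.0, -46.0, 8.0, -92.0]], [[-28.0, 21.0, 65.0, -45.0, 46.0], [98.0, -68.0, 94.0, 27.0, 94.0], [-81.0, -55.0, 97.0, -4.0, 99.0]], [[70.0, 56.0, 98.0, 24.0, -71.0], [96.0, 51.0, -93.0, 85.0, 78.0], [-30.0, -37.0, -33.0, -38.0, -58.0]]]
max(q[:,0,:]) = 98.0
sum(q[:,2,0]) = -43.0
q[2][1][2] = -93.0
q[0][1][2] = -86.0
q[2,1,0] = 96.0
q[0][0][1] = 31.0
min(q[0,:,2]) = -86.0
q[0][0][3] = 56.0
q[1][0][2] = 65.0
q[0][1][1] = 78.0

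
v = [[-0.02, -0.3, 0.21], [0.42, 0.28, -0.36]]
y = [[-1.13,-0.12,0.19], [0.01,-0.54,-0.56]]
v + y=[[-1.15, -0.42, 0.40], [0.43, -0.26, -0.92]]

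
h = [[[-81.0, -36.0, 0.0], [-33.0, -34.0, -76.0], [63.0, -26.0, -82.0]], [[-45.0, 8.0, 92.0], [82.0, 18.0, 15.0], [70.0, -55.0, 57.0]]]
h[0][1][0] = -33.0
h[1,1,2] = 15.0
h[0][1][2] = -76.0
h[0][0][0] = -81.0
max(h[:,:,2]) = 92.0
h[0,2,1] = -26.0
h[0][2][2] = -82.0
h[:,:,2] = [[0.0, -76.0, -82.0], [92.0, 15.0, 57.0]]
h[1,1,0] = 82.0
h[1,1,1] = 18.0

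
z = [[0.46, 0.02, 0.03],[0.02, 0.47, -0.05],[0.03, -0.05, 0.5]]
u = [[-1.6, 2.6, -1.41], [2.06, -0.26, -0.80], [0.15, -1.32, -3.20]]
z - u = [[2.06, -2.58, 1.44],  [-2.04, 0.73, 0.75],  [-0.12, 1.27, 3.70]]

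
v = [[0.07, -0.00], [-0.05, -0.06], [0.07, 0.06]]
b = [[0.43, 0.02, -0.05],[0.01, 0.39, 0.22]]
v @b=[[0.03, 0.00, -0.00], [-0.02, -0.02, -0.01], [0.03, 0.02, 0.01]]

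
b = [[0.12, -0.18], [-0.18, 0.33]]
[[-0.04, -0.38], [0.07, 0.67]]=b @ [[-0.06, -0.57], [0.18, 1.71]]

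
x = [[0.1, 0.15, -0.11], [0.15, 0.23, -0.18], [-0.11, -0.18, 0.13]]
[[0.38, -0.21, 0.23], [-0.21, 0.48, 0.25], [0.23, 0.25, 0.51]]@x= [[-0.02, -0.03, 0.03], [0.02, 0.03, -0.03], [0.00, 0.00, -0.0]]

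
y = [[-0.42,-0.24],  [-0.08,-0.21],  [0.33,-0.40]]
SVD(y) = [[-0.55, -0.75], [0.01, -0.44], [0.84, -0.49]] @ diag([0.5454294346122112, 0.5058722485555062]) @ [[0.93, -0.37], [0.37, 0.93]]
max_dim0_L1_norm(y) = 0.85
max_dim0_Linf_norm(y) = 0.42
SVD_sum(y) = [[-0.28, 0.11], [0.0, -0.00], [0.42, -0.17]] + [[-0.14, -0.35], [-0.08, -0.21], [-0.09, -0.23]]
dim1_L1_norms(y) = [0.66, 0.29, 0.73]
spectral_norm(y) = 0.55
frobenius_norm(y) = 0.74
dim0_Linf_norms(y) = [0.42, 0.4]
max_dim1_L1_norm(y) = 0.73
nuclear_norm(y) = 1.05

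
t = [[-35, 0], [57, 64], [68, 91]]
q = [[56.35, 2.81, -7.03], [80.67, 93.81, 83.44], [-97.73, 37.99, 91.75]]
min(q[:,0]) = -97.73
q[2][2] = 91.75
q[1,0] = 80.67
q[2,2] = 91.75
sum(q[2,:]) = 32.01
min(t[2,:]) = 68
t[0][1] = 0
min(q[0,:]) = -7.03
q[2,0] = -97.73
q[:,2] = [-7.03, 83.44, 91.75]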